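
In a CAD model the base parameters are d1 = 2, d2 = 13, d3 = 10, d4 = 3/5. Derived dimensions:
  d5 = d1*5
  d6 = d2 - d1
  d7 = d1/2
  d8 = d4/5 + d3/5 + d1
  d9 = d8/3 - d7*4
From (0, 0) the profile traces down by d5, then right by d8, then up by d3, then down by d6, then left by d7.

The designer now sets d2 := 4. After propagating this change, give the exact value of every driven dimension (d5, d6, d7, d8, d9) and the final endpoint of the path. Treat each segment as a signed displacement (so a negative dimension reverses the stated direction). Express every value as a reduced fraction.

Apply edit: d2 := 4
  d5 = d1*5 = 10
  d6 = d2 - d1 = 2
  d7 = d1/2 = 1
  d8 = d4/5 + d3/5 + d1 = 103/25
  d9 = d8/3 - d7*4 = -197/75
Walk from origin (0, 0):
  seg 1: down by d5 = 10 → (0, -10)
  seg 2: right by d8 = 103/25 → (103/25, -10)
  seg 3: up by d3 = 10 → (103/25, 0)
  seg 4: down by d6 = 2 → (103/25, -2)
  seg 5: left by d7 = 1 → (78/25, -2)

d5 = 10
d6 = 2
d7 = 1
d8 = 103/25
d9 = -197/75
endpoint = (78/25, -2)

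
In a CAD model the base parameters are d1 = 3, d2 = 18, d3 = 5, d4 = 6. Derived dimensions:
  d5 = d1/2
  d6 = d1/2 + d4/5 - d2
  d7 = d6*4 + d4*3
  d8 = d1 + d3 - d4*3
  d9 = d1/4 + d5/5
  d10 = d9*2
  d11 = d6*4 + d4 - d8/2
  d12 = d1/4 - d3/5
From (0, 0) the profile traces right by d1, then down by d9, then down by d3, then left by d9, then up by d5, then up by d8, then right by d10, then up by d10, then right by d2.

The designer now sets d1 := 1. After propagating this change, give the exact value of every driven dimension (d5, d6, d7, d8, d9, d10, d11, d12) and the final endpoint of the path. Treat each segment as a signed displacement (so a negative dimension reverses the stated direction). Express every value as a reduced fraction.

d5 = 1/2
d6 = -163/10
d7 = -236/5
d8 = -12
d9 = 7/20
d10 = 7/10
d11 = -266/5
d12 = -3/4
endpoint = (387/20, -323/20)

Apply edit: d1 := 1
  d5 = d1/2 = 1/2
  d6 = d1/2 + d4/5 - d2 = -163/10
  d7 = d6*4 + d4*3 = -236/5
  d8 = d1 + d3 - d4*3 = -12
  d9 = d1/4 + d5/5 = 7/20
  d10 = d9*2 = 7/10
  d11 = d6*4 + d4 - d8/2 = -266/5
  d12 = d1/4 - d3/5 = -3/4
Walk from origin (0, 0):
  seg 1: right by d1 = 1 → (1, 0)
  seg 2: down by d9 = 7/20 → (1, -7/20)
  seg 3: down by d3 = 5 → (1, -107/20)
  seg 4: left by d9 = 7/20 → (13/20, -107/20)
  seg 5: up by d5 = 1/2 → (13/20, -97/20)
  seg 6: up by d8 = -12 → (13/20, -337/20)
  seg 7: right by d10 = 7/10 → (27/20, -337/20)
  seg 8: up by d10 = 7/10 → (27/20, -323/20)
  seg 9: right by d2 = 18 → (387/20, -323/20)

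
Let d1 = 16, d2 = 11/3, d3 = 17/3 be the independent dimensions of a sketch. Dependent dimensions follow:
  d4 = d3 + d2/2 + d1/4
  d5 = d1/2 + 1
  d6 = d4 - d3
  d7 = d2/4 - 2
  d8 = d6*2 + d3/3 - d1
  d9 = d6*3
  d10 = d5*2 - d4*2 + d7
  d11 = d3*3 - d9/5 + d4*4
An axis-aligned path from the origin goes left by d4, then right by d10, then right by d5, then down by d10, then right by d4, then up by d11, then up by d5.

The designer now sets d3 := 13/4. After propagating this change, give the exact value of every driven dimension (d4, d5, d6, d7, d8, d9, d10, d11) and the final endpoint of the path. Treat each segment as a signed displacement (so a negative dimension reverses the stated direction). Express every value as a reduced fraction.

d4 = 109/12
d5 = 9
d6 = 35/6
d7 = -13/12
d8 = -13/4
d9 = 35/2
d10 = -5/4
d11 = 511/12
endpoint = (31/4, 317/6)

Apply edit: d3 := 13/4
  d4 = d3 + d2/2 + d1/4 = 109/12
  d5 = d1/2 + 1 = 9
  d6 = d4 - d3 = 35/6
  d7 = d2/4 - 2 = -13/12
  d8 = d6*2 + d3/3 - d1 = -13/4
  d9 = d6*3 = 35/2
  d10 = d5*2 - d4*2 + d7 = -5/4
  d11 = d3*3 - d9/5 + d4*4 = 511/12
Walk from origin (0, 0):
  seg 1: left by d4 = 109/12 → (-109/12, 0)
  seg 2: right by d10 = -5/4 → (-31/3, 0)
  seg 3: right by d5 = 9 → (-4/3, 0)
  seg 4: down by d10 = -5/4 → (-4/3, 5/4)
  seg 5: right by d4 = 109/12 → (31/4, 5/4)
  seg 6: up by d11 = 511/12 → (31/4, 263/6)
  seg 7: up by d5 = 9 → (31/4, 317/6)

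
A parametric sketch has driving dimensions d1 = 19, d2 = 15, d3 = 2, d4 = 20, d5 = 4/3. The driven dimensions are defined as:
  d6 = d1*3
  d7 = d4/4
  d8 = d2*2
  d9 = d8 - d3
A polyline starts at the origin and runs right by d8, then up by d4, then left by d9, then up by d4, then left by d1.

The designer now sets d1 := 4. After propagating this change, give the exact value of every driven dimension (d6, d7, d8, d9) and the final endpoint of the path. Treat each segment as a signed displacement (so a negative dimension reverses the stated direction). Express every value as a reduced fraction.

Apply edit: d1 := 4
  d6 = d1*3 = 12
  d7 = d4/4 = 5
  d8 = d2*2 = 30
  d9 = d8 - d3 = 28
Walk from origin (0, 0):
  seg 1: right by d8 = 30 → (30, 0)
  seg 2: up by d4 = 20 → (30, 20)
  seg 3: left by d9 = 28 → (2, 20)
  seg 4: up by d4 = 20 → (2, 40)
  seg 5: left by d1 = 4 → (-2, 40)

d6 = 12
d7 = 5
d8 = 30
d9 = 28
endpoint = (-2, 40)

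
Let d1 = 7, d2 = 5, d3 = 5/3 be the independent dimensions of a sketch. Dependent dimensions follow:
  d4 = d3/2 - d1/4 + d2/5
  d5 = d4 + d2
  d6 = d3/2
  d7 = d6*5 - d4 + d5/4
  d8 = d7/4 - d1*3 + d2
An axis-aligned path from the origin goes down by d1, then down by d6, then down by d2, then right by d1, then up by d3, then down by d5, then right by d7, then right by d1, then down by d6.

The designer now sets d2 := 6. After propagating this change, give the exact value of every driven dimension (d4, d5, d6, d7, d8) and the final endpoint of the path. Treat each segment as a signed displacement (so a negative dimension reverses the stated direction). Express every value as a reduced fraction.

Apply edit: d2 := 6
  d4 = d3/2 - d1/4 + d2/5 = 17/60
  d5 = d4 + d2 = 377/60
  d6 = d3/2 = 5/6
  d7 = d6*5 - d4 + d5/4 = 1309/240
  d8 = d7/4 - d1*3 + d2 = -13091/960
Walk from origin (0, 0):
  seg 1: down by d1 = 7 → (0, -7)
  seg 2: down by d6 = 5/6 → (0, -47/6)
  seg 3: down by d2 = 6 → (0, -83/6)
  seg 4: right by d1 = 7 → (7, -83/6)
  seg 5: up by d3 = 5/3 → (7, -73/6)
  seg 6: down by d5 = 377/60 → (7, -369/20)
  seg 7: right by d7 = 1309/240 → (2989/240, -369/20)
  seg 8: right by d1 = 7 → (4669/240, -369/20)
  seg 9: down by d6 = 5/6 → (4669/240, -1157/60)

d4 = 17/60
d5 = 377/60
d6 = 5/6
d7 = 1309/240
d8 = -13091/960
endpoint = (4669/240, -1157/60)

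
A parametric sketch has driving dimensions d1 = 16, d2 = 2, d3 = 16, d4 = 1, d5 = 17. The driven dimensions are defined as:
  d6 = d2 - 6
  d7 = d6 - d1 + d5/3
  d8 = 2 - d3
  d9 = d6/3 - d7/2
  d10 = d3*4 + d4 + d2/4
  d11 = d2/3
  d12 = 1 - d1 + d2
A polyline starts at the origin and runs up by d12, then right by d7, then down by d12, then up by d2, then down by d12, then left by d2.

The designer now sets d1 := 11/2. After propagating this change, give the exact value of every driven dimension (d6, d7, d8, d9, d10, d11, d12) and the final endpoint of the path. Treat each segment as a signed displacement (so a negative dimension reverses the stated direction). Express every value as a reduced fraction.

Apply edit: d1 := 11/2
  d6 = d2 - 6 = -4
  d7 = d6 - d1 + d5/3 = -23/6
  d8 = 2 - d3 = -14
  d9 = d6/3 - d7/2 = 7/12
  d10 = d3*4 + d4 + d2/4 = 131/2
  d11 = d2/3 = 2/3
  d12 = 1 - d1 + d2 = -5/2
Walk from origin (0, 0):
  seg 1: up by d12 = -5/2 → (0, -5/2)
  seg 2: right by d7 = -23/6 → (-23/6, -5/2)
  seg 3: down by d12 = -5/2 → (-23/6, 0)
  seg 4: up by d2 = 2 → (-23/6, 2)
  seg 5: down by d12 = -5/2 → (-23/6, 9/2)
  seg 6: left by d2 = 2 → (-35/6, 9/2)

d6 = -4
d7 = -23/6
d8 = -14
d9 = 7/12
d10 = 131/2
d11 = 2/3
d12 = -5/2
endpoint = (-35/6, 9/2)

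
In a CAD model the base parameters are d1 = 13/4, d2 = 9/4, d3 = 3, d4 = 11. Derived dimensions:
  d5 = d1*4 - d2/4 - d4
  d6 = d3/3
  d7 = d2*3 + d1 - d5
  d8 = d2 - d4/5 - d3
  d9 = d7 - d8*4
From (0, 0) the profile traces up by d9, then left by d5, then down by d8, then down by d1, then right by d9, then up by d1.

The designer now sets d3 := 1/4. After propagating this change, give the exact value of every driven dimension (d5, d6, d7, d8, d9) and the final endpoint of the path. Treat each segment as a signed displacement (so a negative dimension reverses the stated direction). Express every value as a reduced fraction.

d5 = 23/16
d6 = 1/12
d7 = 137/16
d8 = -1/5
d9 = 749/80
endpoint = (317/40, 153/16)

Apply edit: d3 := 1/4
  d5 = d1*4 - d2/4 - d4 = 23/16
  d6 = d3/3 = 1/12
  d7 = d2*3 + d1 - d5 = 137/16
  d8 = d2 - d4/5 - d3 = -1/5
  d9 = d7 - d8*4 = 749/80
Walk from origin (0, 0):
  seg 1: up by d9 = 749/80 → (0, 749/80)
  seg 2: left by d5 = 23/16 → (-23/16, 749/80)
  seg 3: down by d8 = -1/5 → (-23/16, 153/16)
  seg 4: down by d1 = 13/4 → (-23/16, 101/16)
  seg 5: right by d9 = 749/80 → (317/40, 101/16)
  seg 6: up by d1 = 13/4 → (317/40, 153/16)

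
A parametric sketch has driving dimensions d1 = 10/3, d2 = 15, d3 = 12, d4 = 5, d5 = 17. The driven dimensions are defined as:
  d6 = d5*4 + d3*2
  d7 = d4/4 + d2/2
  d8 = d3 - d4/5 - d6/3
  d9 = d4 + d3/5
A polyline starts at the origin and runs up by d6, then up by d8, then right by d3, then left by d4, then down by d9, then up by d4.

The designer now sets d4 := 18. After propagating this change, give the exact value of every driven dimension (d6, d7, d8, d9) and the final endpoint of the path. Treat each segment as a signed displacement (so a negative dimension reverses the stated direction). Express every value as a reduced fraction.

Apply edit: d4 := 18
  d6 = d5*4 + d3*2 = 92
  d7 = d4/4 + d2/2 = 12
  d8 = d3 - d4/5 - d6/3 = -334/15
  d9 = d4 + d3/5 = 102/5
Walk from origin (0, 0):
  seg 1: up by d6 = 92 → (0, 92)
  seg 2: up by d8 = -334/15 → (0, 1046/15)
  seg 3: right by d3 = 12 → (12, 1046/15)
  seg 4: left by d4 = 18 → (-6, 1046/15)
  seg 5: down by d9 = 102/5 → (-6, 148/3)
  seg 6: up by d4 = 18 → (-6, 202/3)

d6 = 92
d7 = 12
d8 = -334/15
d9 = 102/5
endpoint = (-6, 202/3)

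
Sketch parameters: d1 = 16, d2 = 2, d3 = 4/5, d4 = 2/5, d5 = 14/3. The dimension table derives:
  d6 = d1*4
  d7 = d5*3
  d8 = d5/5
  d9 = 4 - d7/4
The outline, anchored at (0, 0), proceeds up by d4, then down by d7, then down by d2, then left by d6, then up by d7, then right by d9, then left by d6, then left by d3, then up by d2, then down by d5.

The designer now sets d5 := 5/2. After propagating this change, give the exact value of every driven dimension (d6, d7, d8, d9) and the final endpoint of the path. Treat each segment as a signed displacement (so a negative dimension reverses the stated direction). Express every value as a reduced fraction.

d6 = 64
d7 = 15/2
d8 = 1/2
d9 = 17/8
endpoint = (-5067/40, -21/10)

Apply edit: d5 := 5/2
  d6 = d1*4 = 64
  d7 = d5*3 = 15/2
  d8 = d5/5 = 1/2
  d9 = 4 - d7/4 = 17/8
Walk from origin (0, 0):
  seg 1: up by d4 = 2/5 → (0, 2/5)
  seg 2: down by d7 = 15/2 → (0, -71/10)
  seg 3: down by d2 = 2 → (0, -91/10)
  seg 4: left by d6 = 64 → (-64, -91/10)
  seg 5: up by d7 = 15/2 → (-64, -8/5)
  seg 6: right by d9 = 17/8 → (-495/8, -8/5)
  seg 7: left by d6 = 64 → (-1007/8, -8/5)
  seg 8: left by d3 = 4/5 → (-5067/40, -8/5)
  seg 9: up by d2 = 2 → (-5067/40, 2/5)
  seg 10: down by d5 = 5/2 → (-5067/40, -21/10)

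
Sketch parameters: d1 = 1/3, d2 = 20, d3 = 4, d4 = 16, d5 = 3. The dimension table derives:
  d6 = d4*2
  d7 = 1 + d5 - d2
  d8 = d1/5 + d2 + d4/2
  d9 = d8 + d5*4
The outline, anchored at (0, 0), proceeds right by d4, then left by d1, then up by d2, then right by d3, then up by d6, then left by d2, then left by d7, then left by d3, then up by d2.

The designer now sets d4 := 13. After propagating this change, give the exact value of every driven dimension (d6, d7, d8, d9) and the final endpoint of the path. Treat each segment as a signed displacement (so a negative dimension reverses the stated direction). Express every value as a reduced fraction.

d6 = 26
d7 = -16
d8 = 797/30
d9 = 1157/30
endpoint = (26/3, 66)

Apply edit: d4 := 13
  d6 = d4*2 = 26
  d7 = 1 + d5 - d2 = -16
  d8 = d1/5 + d2 + d4/2 = 797/30
  d9 = d8 + d5*4 = 1157/30
Walk from origin (0, 0):
  seg 1: right by d4 = 13 → (13, 0)
  seg 2: left by d1 = 1/3 → (38/3, 0)
  seg 3: up by d2 = 20 → (38/3, 20)
  seg 4: right by d3 = 4 → (50/3, 20)
  seg 5: up by d6 = 26 → (50/3, 46)
  seg 6: left by d2 = 20 → (-10/3, 46)
  seg 7: left by d7 = -16 → (38/3, 46)
  seg 8: left by d3 = 4 → (26/3, 46)
  seg 9: up by d2 = 20 → (26/3, 66)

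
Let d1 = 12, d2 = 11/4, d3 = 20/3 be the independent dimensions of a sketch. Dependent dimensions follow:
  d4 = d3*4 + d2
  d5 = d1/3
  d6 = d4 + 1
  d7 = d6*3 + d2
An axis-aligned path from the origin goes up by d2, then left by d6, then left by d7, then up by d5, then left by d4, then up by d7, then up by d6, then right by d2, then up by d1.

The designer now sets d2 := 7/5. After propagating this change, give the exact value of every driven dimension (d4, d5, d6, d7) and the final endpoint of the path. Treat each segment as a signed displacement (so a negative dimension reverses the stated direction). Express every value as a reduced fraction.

d4 = 421/15
d5 = 4
d6 = 436/15
d7 = 443/5
endpoint = (-433/3, 2026/15)

Apply edit: d2 := 7/5
  d4 = d3*4 + d2 = 421/15
  d5 = d1/3 = 4
  d6 = d4 + 1 = 436/15
  d7 = d6*3 + d2 = 443/5
Walk from origin (0, 0):
  seg 1: up by d2 = 7/5 → (0, 7/5)
  seg 2: left by d6 = 436/15 → (-436/15, 7/5)
  seg 3: left by d7 = 443/5 → (-353/3, 7/5)
  seg 4: up by d5 = 4 → (-353/3, 27/5)
  seg 5: left by d4 = 421/15 → (-2186/15, 27/5)
  seg 6: up by d7 = 443/5 → (-2186/15, 94)
  seg 7: up by d6 = 436/15 → (-2186/15, 1846/15)
  seg 8: right by d2 = 7/5 → (-433/3, 1846/15)
  seg 9: up by d1 = 12 → (-433/3, 2026/15)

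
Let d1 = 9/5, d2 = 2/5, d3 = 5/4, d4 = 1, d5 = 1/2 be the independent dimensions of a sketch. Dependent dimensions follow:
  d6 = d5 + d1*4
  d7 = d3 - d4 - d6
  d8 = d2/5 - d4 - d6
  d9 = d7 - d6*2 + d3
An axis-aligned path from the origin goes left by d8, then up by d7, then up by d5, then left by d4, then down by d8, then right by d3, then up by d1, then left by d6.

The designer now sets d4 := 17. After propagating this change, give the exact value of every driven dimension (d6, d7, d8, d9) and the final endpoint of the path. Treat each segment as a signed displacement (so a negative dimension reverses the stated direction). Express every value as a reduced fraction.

d6 = 77/10
d7 = -469/20
d8 = -1231/50
d9 = -188/5
endpoint = (117/100, 347/100)

Apply edit: d4 := 17
  d6 = d5 + d1*4 = 77/10
  d7 = d3 - d4 - d6 = -469/20
  d8 = d2/5 - d4 - d6 = -1231/50
  d9 = d7 - d6*2 + d3 = -188/5
Walk from origin (0, 0):
  seg 1: left by d8 = -1231/50 → (1231/50, 0)
  seg 2: up by d7 = -469/20 → (1231/50, -469/20)
  seg 3: up by d5 = 1/2 → (1231/50, -459/20)
  seg 4: left by d4 = 17 → (381/50, -459/20)
  seg 5: down by d8 = -1231/50 → (381/50, 167/100)
  seg 6: right by d3 = 5/4 → (887/100, 167/100)
  seg 7: up by d1 = 9/5 → (887/100, 347/100)
  seg 8: left by d6 = 77/10 → (117/100, 347/100)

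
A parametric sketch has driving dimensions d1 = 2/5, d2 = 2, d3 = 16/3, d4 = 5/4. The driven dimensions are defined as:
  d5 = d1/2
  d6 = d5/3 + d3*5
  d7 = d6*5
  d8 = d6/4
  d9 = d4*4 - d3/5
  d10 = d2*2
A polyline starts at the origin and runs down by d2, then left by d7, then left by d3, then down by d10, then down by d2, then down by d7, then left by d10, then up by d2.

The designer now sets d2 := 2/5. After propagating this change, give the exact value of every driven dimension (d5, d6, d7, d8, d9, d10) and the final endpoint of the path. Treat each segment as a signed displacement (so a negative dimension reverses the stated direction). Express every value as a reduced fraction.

Apply edit: d2 := 2/5
  d5 = d1/2 = 1/5
  d6 = d5/3 + d3*5 = 401/15
  d7 = d6*5 = 401/3
  d8 = d6/4 = 401/60
  d9 = d4*4 - d3/5 = 59/15
  d10 = d2*2 = 4/5
Walk from origin (0, 0):
  seg 1: down by d2 = 2/5 → (0, -2/5)
  seg 2: left by d7 = 401/3 → (-401/3, -2/5)
  seg 3: left by d3 = 16/3 → (-139, -2/5)
  seg 4: down by d10 = 4/5 → (-139, -6/5)
  seg 5: down by d2 = 2/5 → (-139, -8/5)
  seg 6: down by d7 = 401/3 → (-139, -2029/15)
  seg 7: left by d10 = 4/5 → (-699/5, -2029/15)
  seg 8: up by d2 = 2/5 → (-699/5, -2023/15)

d5 = 1/5
d6 = 401/15
d7 = 401/3
d8 = 401/60
d9 = 59/15
d10 = 4/5
endpoint = (-699/5, -2023/15)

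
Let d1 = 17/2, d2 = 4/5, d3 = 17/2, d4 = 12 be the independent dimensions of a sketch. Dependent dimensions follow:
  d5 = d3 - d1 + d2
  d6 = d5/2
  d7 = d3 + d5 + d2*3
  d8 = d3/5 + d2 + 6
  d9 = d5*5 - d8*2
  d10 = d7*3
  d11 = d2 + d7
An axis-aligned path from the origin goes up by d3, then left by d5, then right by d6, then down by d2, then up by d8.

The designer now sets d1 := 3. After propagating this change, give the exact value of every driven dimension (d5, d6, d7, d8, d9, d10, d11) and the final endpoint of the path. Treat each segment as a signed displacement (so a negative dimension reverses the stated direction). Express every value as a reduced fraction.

d5 = 63/10
d6 = 63/20
d7 = 86/5
d8 = 17/2
d9 = 29/2
d10 = 258/5
d11 = 18
endpoint = (-63/20, 81/5)

Apply edit: d1 := 3
  d5 = d3 - d1 + d2 = 63/10
  d6 = d5/2 = 63/20
  d7 = d3 + d5 + d2*3 = 86/5
  d8 = d3/5 + d2 + 6 = 17/2
  d9 = d5*5 - d8*2 = 29/2
  d10 = d7*3 = 258/5
  d11 = d2 + d7 = 18
Walk from origin (0, 0):
  seg 1: up by d3 = 17/2 → (0, 17/2)
  seg 2: left by d5 = 63/10 → (-63/10, 17/2)
  seg 3: right by d6 = 63/20 → (-63/20, 17/2)
  seg 4: down by d2 = 4/5 → (-63/20, 77/10)
  seg 5: up by d8 = 17/2 → (-63/20, 81/5)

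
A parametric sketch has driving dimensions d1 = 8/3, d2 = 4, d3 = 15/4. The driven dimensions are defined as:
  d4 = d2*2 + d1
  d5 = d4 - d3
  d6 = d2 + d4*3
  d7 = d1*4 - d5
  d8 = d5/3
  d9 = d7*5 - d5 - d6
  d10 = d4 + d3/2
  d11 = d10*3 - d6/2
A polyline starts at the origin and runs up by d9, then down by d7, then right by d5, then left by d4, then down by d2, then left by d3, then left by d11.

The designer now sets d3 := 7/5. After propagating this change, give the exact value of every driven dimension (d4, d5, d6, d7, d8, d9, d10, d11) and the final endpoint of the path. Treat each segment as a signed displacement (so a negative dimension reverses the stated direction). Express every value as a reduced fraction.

Apply edit: d3 := 7/5
  d4 = d2*2 + d1 = 32/3
  d5 = d4 - d3 = 139/15
  d6 = d2 + d4*3 = 36
  d7 = d1*4 - d5 = 7/5
  d8 = d5/3 = 139/45
  d9 = d7*5 - d5 - d6 = -574/15
  d10 = d4 + d3/2 = 341/30
  d11 = d10*3 - d6/2 = 161/10
Walk from origin (0, 0):
  seg 1: up by d9 = -574/15 → (0, -574/15)
  seg 2: down by d7 = 7/5 → (0, -119/3)
  seg 3: right by d5 = 139/15 → (139/15, -119/3)
  seg 4: left by d4 = 32/3 → (-7/5, -119/3)
  seg 5: down by d2 = 4 → (-7/5, -131/3)
  seg 6: left by d3 = 7/5 → (-14/5, -131/3)
  seg 7: left by d11 = 161/10 → (-189/10, -131/3)

d4 = 32/3
d5 = 139/15
d6 = 36
d7 = 7/5
d8 = 139/45
d9 = -574/15
d10 = 341/30
d11 = 161/10
endpoint = (-189/10, -131/3)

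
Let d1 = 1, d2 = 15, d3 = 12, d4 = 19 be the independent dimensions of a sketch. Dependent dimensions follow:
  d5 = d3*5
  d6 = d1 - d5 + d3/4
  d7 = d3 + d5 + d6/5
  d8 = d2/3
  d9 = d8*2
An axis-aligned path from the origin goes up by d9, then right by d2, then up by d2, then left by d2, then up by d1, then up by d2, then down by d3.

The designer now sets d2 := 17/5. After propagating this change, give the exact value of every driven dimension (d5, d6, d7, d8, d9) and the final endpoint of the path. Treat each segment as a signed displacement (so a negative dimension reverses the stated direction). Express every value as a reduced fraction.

d5 = 60
d6 = -56
d7 = 304/5
d8 = 17/15
d9 = 34/15
endpoint = (0, -29/15)

Apply edit: d2 := 17/5
  d5 = d3*5 = 60
  d6 = d1 - d5 + d3/4 = -56
  d7 = d3 + d5 + d6/5 = 304/5
  d8 = d2/3 = 17/15
  d9 = d8*2 = 34/15
Walk from origin (0, 0):
  seg 1: up by d9 = 34/15 → (0, 34/15)
  seg 2: right by d2 = 17/5 → (17/5, 34/15)
  seg 3: up by d2 = 17/5 → (17/5, 17/3)
  seg 4: left by d2 = 17/5 → (0, 17/3)
  seg 5: up by d1 = 1 → (0, 20/3)
  seg 6: up by d2 = 17/5 → (0, 151/15)
  seg 7: down by d3 = 12 → (0, -29/15)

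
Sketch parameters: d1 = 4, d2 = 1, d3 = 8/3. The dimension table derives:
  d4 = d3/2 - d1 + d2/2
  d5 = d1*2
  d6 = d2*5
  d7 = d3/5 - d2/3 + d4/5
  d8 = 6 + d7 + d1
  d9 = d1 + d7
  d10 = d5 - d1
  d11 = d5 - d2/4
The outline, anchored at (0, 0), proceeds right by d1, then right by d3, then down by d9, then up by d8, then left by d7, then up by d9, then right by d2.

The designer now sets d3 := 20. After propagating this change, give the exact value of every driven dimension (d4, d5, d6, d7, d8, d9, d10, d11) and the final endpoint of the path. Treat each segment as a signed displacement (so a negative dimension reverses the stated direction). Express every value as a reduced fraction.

Apply edit: d3 := 20
  d4 = d3/2 - d1 + d2/2 = 13/2
  d5 = d1*2 = 8
  d6 = d2*5 = 5
  d7 = d3/5 - d2/3 + d4/5 = 149/30
  d8 = 6 + d7 + d1 = 449/30
  d9 = d1 + d7 = 269/30
  d10 = d5 - d1 = 4
  d11 = d5 - d2/4 = 31/4
Walk from origin (0, 0):
  seg 1: right by d1 = 4 → (4, 0)
  seg 2: right by d3 = 20 → (24, 0)
  seg 3: down by d9 = 269/30 → (24, -269/30)
  seg 4: up by d8 = 449/30 → (24, 6)
  seg 5: left by d7 = 149/30 → (571/30, 6)
  seg 6: up by d9 = 269/30 → (571/30, 449/30)
  seg 7: right by d2 = 1 → (601/30, 449/30)

d4 = 13/2
d5 = 8
d6 = 5
d7 = 149/30
d8 = 449/30
d9 = 269/30
d10 = 4
d11 = 31/4
endpoint = (601/30, 449/30)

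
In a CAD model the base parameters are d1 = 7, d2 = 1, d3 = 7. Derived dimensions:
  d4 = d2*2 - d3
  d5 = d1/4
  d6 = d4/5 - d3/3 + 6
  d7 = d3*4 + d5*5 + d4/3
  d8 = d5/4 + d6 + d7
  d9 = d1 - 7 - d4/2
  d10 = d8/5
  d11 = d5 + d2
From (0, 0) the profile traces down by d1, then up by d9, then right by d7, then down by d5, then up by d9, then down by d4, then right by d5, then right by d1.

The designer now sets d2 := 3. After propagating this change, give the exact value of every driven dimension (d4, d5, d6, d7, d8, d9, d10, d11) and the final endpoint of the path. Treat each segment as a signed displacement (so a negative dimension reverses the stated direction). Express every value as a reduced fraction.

Apply edit: d2 := 3
  d4 = d2*2 - d3 = -1
  d5 = d1/4 = 7/4
  d6 = d4/5 - d3/3 + 6 = 52/15
  d7 = d3*4 + d5*5 + d4/3 = 437/12
  d8 = d5/4 + d6 + d7 = 9677/240
  d9 = d1 - 7 - d4/2 = 1/2
  d10 = d8/5 = 9677/1200
  d11 = d5 + d2 = 19/4
Walk from origin (0, 0):
  seg 1: down by d1 = 7 → (0, -7)
  seg 2: up by d9 = 1/2 → (0, -13/2)
  seg 3: right by d7 = 437/12 → (437/12, -13/2)
  seg 4: down by d5 = 7/4 → (437/12, -33/4)
  seg 5: up by d9 = 1/2 → (437/12, -31/4)
  seg 6: down by d4 = -1 → (437/12, -27/4)
  seg 7: right by d5 = 7/4 → (229/6, -27/4)
  seg 8: right by d1 = 7 → (271/6, -27/4)

d4 = -1
d5 = 7/4
d6 = 52/15
d7 = 437/12
d8 = 9677/240
d9 = 1/2
d10 = 9677/1200
d11 = 19/4
endpoint = (271/6, -27/4)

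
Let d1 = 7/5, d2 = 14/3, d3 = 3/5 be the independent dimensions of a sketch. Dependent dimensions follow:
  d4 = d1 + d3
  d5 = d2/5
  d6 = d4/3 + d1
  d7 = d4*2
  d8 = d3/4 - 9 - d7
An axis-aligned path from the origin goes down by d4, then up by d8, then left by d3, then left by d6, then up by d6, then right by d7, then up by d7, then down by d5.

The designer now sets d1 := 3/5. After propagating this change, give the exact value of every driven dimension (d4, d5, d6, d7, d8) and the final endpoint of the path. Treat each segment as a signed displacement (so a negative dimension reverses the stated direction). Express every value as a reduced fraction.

d4 = 6/5
d5 = 14/15
d6 = 1
d7 = 12/5
d8 = -45/4
endpoint = (4/5, -599/60)

Apply edit: d1 := 3/5
  d4 = d1 + d3 = 6/5
  d5 = d2/5 = 14/15
  d6 = d4/3 + d1 = 1
  d7 = d4*2 = 12/5
  d8 = d3/4 - 9 - d7 = -45/4
Walk from origin (0, 0):
  seg 1: down by d4 = 6/5 → (0, -6/5)
  seg 2: up by d8 = -45/4 → (0, -249/20)
  seg 3: left by d3 = 3/5 → (-3/5, -249/20)
  seg 4: left by d6 = 1 → (-8/5, -249/20)
  seg 5: up by d6 = 1 → (-8/5, -229/20)
  seg 6: right by d7 = 12/5 → (4/5, -229/20)
  seg 7: up by d7 = 12/5 → (4/5, -181/20)
  seg 8: down by d5 = 14/15 → (4/5, -599/60)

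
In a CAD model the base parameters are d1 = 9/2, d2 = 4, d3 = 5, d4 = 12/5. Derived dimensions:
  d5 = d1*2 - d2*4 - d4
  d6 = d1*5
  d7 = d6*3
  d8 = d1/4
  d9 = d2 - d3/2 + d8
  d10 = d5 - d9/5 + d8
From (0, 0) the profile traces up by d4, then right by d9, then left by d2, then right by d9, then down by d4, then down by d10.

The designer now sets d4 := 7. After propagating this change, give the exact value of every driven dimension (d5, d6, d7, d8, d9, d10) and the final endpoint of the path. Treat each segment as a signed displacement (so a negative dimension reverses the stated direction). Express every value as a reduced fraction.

Apply edit: d4 := 7
  d5 = d1*2 - d2*4 - d4 = -14
  d6 = d1*5 = 45/2
  d7 = d6*3 = 135/2
  d8 = d1/4 = 9/8
  d9 = d2 - d3/2 + d8 = 21/8
  d10 = d5 - d9/5 + d8 = -67/5
Walk from origin (0, 0):
  seg 1: up by d4 = 7 → (0, 7)
  seg 2: right by d9 = 21/8 → (21/8, 7)
  seg 3: left by d2 = 4 → (-11/8, 7)
  seg 4: right by d9 = 21/8 → (5/4, 7)
  seg 5: down by d4 = 7 → (5/4, 0)
  seg 6: down by d10 = -67/5 → (5/4, 67/5)

d5 = -14
d6 = 45/2
d7 = 135/2
d8 = 9/8
d9 = 21/8
d10 = -67/5
endpoint = (5/4, 67/5)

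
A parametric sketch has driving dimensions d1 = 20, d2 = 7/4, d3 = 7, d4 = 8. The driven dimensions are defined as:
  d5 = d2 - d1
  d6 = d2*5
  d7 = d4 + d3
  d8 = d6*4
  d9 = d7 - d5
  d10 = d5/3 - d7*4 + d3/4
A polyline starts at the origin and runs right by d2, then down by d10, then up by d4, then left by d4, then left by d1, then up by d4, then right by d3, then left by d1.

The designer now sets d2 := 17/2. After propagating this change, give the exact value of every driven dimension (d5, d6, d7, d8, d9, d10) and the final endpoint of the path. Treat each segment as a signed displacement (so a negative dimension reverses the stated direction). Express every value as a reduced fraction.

d5 = -23/2
d6 = 85/2
d7 = 15
d8 = 170
d9 = 53/2
d10 = -745/12
endpoint = (-65/2, 937/12)

Apply edit: d2 := 17/2
  d5 = d2 - d1 = -23/2
  d6 = d2*5 = 85/2
  d7 = d4 + d3 = 15
  d8 = d6*4 = 170
  d9 = d7 - d5 = 53/2
  d10 = d5/3 - d7*4 + d3/4 = -745/12
Walk from origin (0, 0):
  seg 1: right by d2 = 17/2 → (17/2, 0)
  seg 2: down by d10 = -745/12 → (17/2, 745/12)
  seg 3: up by d4 = 8 → (17/2, 841/12)
  seg 4: left by d4 = 8 → (1/2, 841/12)
  seg 5: left by d1 = 20 → (-39/2, 841/12)
  seg 6: up by d4 = 8 → (-39/2, 937/12)
  seg 7: right by d3 = 7 → (-25/2, 937/12)
  seg 8: left by d1 = 20 → (-65/2, 937/12)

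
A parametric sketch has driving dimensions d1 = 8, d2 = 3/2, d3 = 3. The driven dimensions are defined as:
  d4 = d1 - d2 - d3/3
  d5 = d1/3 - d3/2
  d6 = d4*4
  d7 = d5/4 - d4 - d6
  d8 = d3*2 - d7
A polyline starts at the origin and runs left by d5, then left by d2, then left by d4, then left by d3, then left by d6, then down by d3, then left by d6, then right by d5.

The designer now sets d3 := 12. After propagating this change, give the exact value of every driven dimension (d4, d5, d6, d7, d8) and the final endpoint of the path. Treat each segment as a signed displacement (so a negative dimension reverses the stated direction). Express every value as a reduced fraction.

d4 = 5/2
d5 = -10/3
d6 = 10
d7 = -40/3
d8 = 112/3
endpoint = (-36, -12)

Apply edit: d3 := 12
  d4 = d1 - d2 - d3/3 = 5/2
  d5 = d1/3 - d3/2 = -10/3
  d6 = d4*4 = 10
  d7 = d5/4 - d4 - d6 = -40/3
  d8 = d3*2 - d7 = 112/3
Walk from origin (0, 0):
  seg 1: left by d5 = -10/3 → (10/3, 0)
  seg 2: left by d2 = 3/2 → (11/6, 0)
  seg 3: left by d4 = 5/2 → (-2/3, 0)
  seg 4: left by d3 = 12 → (-38/3, 0)
  seg 5: left by d6 = 10 → (-68/3, 0)
  seg 6: down by d3 = 12 → (-68/3, -12)
  seg 7: left by d6 = 10 → (-98/3, -12)
  seg 8: right by d5 = -10/3 → (-36, -12)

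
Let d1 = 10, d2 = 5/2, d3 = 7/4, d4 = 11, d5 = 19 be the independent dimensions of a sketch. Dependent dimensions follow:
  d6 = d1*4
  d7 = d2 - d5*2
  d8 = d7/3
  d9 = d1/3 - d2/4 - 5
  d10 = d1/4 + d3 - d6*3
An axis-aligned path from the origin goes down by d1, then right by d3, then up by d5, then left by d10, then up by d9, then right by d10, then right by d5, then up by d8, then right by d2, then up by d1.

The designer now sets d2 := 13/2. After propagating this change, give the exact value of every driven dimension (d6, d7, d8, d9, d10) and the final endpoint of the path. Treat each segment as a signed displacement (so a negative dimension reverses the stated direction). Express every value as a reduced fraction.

d6 = 40
d7 = -63/2
d8 = -21/2
d9 = -79/24
d10 = -463/4
endpoint = (109/4, 125/24)

Apply edit: d2 := 13/2
  d6 = d1*4 = 40
  d7 = d2 - d5*2 = -63/2
  d8 = d7/3 = -21/2
  d9 = d1/3 - d2/4 - 5 = -79/24
  d10 = d1/4 + d3 - d6*3 = -463/4
Walk from origin (0, 0):
  seg 1: down by d1 = 10 → (0, -10)
  seg 2: right by d3 = 7/4 → (7/4, -10)
  seg 3: up by d5 = 19 → (7/4, 9)
  seg 4: left by d10 = -463/4 → (235/2, 9)
  seg 5: up by d9 = -79/24 → (235/2, 137/24)
  seg 6: right by d10 = -463/4 → (7/4, 137/24)
  seg 7: right by d5 = 19 → (83/4, 137/24)
  seg 8: up by d8 = -21/2 → (83/4, -115/24)
  seg 9: right by d2 = 13/2 → (109/4, -115/24)
  seg 10: up by d1 = 10 → (109/4, 125/24)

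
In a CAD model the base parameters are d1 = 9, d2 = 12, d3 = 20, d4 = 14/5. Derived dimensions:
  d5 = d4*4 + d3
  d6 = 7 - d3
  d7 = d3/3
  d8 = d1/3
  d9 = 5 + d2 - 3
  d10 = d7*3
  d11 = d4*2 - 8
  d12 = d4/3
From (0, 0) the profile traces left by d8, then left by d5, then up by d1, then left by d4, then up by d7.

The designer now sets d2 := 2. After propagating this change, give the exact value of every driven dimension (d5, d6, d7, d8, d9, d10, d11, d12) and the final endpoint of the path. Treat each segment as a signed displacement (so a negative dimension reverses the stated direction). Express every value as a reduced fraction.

d5 = 156/5
d6 = -13
d7 = 20/3
d8 = 3
d9 = 4
d10 = 20
d11 = -12/5
d12 = 14/15
endpoint = (-37, 47/3)

Apply edit: d2 := 2
  d5 = d4*4 + d3 = 156/5
  d6 = 7 - d3 = -13
  d7 = d3/3 = 20/3
  d8 = d1/3 = 3
  d9 = 5 + d2 - 3 = 4
  d10 = d7*3 = 20
  d11 = d4*2 - 8 = -12/5
  d12 = d4/3 = 14/15
Walk from origin (0, 0):
  seg 1: left by d8 = 3 → (-3, 0)
  seg 2: left by d5 = 156/5 → (-171/5, 0)
  seg 3: up by d1 = 9 → (-171/5, 9)
  seg 4: left by d4 = 14/5 → (-37, 9)
  seg 5: up by d7 = 20/3 → (-37, 47/3)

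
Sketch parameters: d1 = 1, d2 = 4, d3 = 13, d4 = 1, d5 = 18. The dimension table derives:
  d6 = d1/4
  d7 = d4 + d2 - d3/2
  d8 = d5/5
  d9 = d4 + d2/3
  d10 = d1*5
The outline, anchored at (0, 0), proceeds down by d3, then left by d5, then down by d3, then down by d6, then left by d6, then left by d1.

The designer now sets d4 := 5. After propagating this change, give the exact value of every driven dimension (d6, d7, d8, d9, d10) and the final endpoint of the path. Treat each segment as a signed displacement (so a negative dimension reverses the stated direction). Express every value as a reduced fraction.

Apply edit: d4 := 5
  d6 = d1/4 = 1/4
  d7 = d4 + d2 - d3/2 = 5/2
  d8 = d5/5 = 18/5
  d9 = d4 + d2/3 = 19/3
  d10 = d1*5 = 5
Walk from origin (0, 0):
  seg 1: down by d3 = 13 → (0, -13)
  seg 2: left by d5 = 18 → (-18, -13)
  seg 3: down by d3 = 13 → (-18, -26)
  seg 4: down by d6 = 1/4 → (-18, -105/4)
  seg 5: left by d6 = 1/4 → (-73/4, -105/4)
  seg 6: left by d1 = 1 → (-77/4, -105/4)

d6 = 1/4
d7 = 5/2
d8 = 18/5
d9 = 19/3
d10 = 5
endpoint = (-77/4, -105/4)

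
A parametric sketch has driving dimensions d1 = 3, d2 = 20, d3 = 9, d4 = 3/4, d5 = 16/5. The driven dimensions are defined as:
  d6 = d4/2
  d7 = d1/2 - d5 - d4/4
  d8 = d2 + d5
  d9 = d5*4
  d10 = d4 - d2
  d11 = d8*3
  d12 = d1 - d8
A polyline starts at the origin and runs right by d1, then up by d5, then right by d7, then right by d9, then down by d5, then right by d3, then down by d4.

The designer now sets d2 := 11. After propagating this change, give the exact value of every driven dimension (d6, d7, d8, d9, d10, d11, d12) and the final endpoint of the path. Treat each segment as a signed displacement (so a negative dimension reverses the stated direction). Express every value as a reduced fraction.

d6 = 3/8
d7 = -151/80
d8 = 71/5
d9 = 64/5
d10 = -41/4
d11 = 213/5
d12 = -56/5
endpoint = (1833/80, -3/4)

Apply edit: d2 := 11
  d6 = d4/2 = 3/8
  d7 = d1/2 - d5 - d4/4 = -151/80
  d8 = d2 + d5 = 71/5
  d9 = d5*4 = 64/5
  d10 = d4 - d2 = -41/4
  d11 = d8*3 = 213/5
  d12 = d1 - d8 = -56/5
Walk from origin (0, 0):
  seg 1: right by d1 = 3 → (3, 0)
  seg 2: up by d5 = 16/5 → (3, 16/5)
  seg 3: right by d7 = -151/80 → (89/80, 16/5)
  seg 4: right by d9 = 64/5 → (1113/80, 16/5)
  seg 5: down by d5 = 16/5 → (1113/80, 0)
  seg 6: right by d3 = 9 → (1833/80, 0)
  seg 7: down by d4 = 3/4 → (1833/80, -3/4)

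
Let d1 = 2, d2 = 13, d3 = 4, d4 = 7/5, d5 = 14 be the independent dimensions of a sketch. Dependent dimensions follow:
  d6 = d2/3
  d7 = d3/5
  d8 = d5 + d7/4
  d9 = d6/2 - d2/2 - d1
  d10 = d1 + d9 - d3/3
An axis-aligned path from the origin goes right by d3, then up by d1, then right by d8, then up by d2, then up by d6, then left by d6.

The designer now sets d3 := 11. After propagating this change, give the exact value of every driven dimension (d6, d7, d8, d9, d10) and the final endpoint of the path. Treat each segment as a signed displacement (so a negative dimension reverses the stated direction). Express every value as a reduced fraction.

d6 = 13/3
d7 = 11/5
d8 = 291/20
d9 = -19/3
d10 = -8
endpoint = (1273/60, 58/3)

Apply edit: d3 := 11
  d6 = d2/3 = 13/3
  d7 = d3/5 = 11/5
  d8 = d5 + d7/4 = 291/20
  d9 = d6/2 - d2/2 - d1 = -19/3
  d10 = d1 + d9 - d3/3 = -8
Walk from origin (0, 0):
  seg 1: right by d3 = 11 → (11, 0)
  seg 2: up by d1 = 2 → (11, 2)
  seg 3: right by d8 = 291/20 → (511/20, 2)
  seg 4: up by d2 = 13 → (511/20, 15)
  seg 5: up by d6 = 13/3 → (511/20, 58/3)
  seg 6: left by d6 = 13/3 → (1273/60, 58/3)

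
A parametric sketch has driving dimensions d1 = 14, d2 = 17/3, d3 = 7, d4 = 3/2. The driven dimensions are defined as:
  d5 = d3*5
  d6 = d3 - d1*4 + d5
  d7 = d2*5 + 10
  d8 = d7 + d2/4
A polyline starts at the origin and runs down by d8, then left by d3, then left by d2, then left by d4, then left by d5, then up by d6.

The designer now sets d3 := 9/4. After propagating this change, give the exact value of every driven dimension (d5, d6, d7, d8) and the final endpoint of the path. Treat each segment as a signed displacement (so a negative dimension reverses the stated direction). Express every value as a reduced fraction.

d5 = 45/4
d6 = -85/2
d7 = 115/3
d8 = 159/4
endpoint = (-62/3, -329/4)

Apply edit: d3 := 9/4
  d5 = d3*5 = 45/4
  d6 = d3 - d1*4 + d5 = -85/2
  d7 = d2*5 + 10 = 115/3
  d8 = d7 + d2/4 = 159/4
Walk from origin (0, 0):
  seg 1: down by d8 = 159/4 → (0, -159/4)
  seg 2: left by d3 = 9/4 → (-9/4, -159/4)
  seg 3: left by d2 = 17/3 → (-95/12, -159/4)
  seg 4: left by d4 = 3/2 → (-113/12, -159/4)
  seg 5: left by d5 = 45/4 → (-62/3, -159/4)
  seg 6: up by d6 = -85/2 → (-62/3, -329/4)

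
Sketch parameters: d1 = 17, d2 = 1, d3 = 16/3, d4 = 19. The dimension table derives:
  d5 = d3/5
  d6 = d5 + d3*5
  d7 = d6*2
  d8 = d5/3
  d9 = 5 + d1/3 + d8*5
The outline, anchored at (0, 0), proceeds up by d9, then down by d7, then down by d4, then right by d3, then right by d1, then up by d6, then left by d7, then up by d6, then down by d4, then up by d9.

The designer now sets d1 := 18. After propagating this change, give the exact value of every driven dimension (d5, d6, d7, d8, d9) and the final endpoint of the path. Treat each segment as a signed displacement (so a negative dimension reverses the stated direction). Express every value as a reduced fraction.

Apply edit: d1 := 18
  d5 = d3/5 = 16/15
  d6 = d5 + d3*5 = 416/15
  d7 = d6*2 = 832/15
  d8 = d5/3 = 16/45
  d9 = 5 + d1/3 + d8*5 = 115/9
Walk from origin (0, 0):
  seg 1: up by d9 = 115/9 → (0, 115/9)
  seg 2: down by d7 = 832/15 → (0, -1921/45)
  seg 3: down by d4 = 19 → (0, -2776/45)
  seg 4: right by d3 = 16/3 → (16/3, -2776/45)
  seg 5: right by d1 = 18 → (70/3, -2776/45)
  seg 6: up by d6 = 416/15 → (70/3, -1528/45)
  seg 7: left by d7 = 832/15 → (-482/15, -1528/45)
  seg 8: up by d6 = 416/15 → (-482/15, -56/9)
  seg 9: down by d4 = 19 → (-482/15, -227/9)
  seg 10: up by d9 = 115/9 → (-482/15, -112/9)

d5 = 16/15
d6 = 416/15
d7 = 832/15
d8 = 16/45
d9 = 115/9
endpoint = (-482/15, -112/9)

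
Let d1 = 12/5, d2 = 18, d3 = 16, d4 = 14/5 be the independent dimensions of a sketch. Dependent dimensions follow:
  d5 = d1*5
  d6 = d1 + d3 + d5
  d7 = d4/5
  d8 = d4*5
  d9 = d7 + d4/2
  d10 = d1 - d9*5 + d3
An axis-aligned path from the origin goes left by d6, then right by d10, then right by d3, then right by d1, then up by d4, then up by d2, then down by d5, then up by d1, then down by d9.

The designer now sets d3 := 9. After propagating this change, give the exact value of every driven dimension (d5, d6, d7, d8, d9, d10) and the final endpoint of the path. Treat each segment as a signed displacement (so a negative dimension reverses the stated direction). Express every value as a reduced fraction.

Apply edit: d3 := 9
  d5 = d1*5 = 12
  d6 = d1 + d3 + d5 = 117/5
  d7 = d4/5 = 14/25
  d8 = d4*5 = 14
  d9 = d7 + d4/2 = 49/25
  d10 = d1 - d9*5 + d3 = 8/5
Walk from origin (0, 0):
  seg 1: left by d6 = 117/5 → (-117/5, 0)
  seg 2: right by d10 = 8/5 → (-109/5, 0)
  seg 3: right by d3 = 9 → (-64/5, 0)
  seg 4: right by d1 = 12/5 → (-52/5, 0)
  seg 5: up by d4 = 14/5 → (-52/5, 14/5)
  seg 6: up by d2 = 18 → (-52/5, 104/5)
  seg 7: down by d5 = 12 → (-52/5, 44/5)
  seg 8: up by d1 = 12/5 → (-52/5, 56/5)
  seg 9: down by d9 = 49/25 → (-52/5, 231/25)

d5 = 12
d6 = 117/5
d7 = 14/25
d8 = 14
d9 = 49/25
d10 = 8/5
endpoint = (-52/5, 231/25)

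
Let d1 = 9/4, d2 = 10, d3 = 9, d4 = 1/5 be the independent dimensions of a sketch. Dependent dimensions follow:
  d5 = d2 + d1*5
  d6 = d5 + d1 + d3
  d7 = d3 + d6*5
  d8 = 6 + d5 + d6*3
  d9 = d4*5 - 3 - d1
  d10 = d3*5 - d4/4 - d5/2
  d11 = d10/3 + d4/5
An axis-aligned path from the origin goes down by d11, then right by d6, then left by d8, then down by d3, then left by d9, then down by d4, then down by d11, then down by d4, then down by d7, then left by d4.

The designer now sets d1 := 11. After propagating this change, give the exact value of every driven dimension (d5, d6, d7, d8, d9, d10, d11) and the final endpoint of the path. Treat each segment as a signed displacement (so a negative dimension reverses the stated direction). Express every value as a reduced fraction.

d5 = 65
d6 = 85
d7 = 434
d8 = 326
d9 = -13
d10 = 249/20
d11 = 419/100
endpoint = (-1141/5, -22589/50)

Apply edit: d1 := 11
  d5 = d2 + d1*5 = 65
  d6 = d5 + d1 + d3 = 85
  d7 = d3 + d6*5 = 434
  d8 = 6 + d5 + d6*3 = 326
  d9 = d4*5 - 3 - d1 = -13
  d10 = d3*5 - d4/4 - d5/2 = 249/20
  d11 = d10/3 + d4/5 = 419/100
Walk from origin (0, 0):
  seg 1: down by d11 = 419/100 → (0, -419/100)
  seg 2: right by d6 = 85 → (85, -419/100)
  seg 3: left by d8 = 326 → (-241, -419/100)
  seg 4: down by d3 = 9 → (-241, -1319/100)
  seg 5: left by d9 = -13 → (-228, -1319/100)
  seg 6: down by d4 = 1/5 → (-228, -1339/100)
  seg 7: down by d11 = 419/100 → (-228, -879/50)
  seg 8: down by d4 = 1/5 → (-228, -889/50)
  seg 9: down by d7 = 434 → (-228, -22589/50)
  seg 10: left by d4 = 1/5 → (-1141/5, -22589/50)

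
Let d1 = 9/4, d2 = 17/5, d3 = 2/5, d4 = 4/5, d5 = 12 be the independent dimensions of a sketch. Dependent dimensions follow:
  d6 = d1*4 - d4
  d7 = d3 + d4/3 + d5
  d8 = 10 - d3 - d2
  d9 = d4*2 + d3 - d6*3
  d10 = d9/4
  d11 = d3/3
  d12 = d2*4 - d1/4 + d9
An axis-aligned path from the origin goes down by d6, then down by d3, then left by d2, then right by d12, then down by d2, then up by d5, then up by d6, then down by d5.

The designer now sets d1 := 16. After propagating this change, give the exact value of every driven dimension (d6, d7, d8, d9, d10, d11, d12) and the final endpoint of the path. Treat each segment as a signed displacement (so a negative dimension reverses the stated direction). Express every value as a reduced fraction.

Apply edit: d1 := 16
  d6 = d1*4 - d4 = 316/5
  d7 = d3 + d4/3 + d5 = 38/3
  d8 = 10 - d3 - d2 = 31/5
  d9 = d4*2 + d3 - d6*3 = -938/5
  d10 = d9/4 = -469/10
  d11 = d3/3 = 2/15
  d12 = d2*4 - d1/4 + d9 = -178
Walk from origin (0, 0):
  seg 1: down by d6 = 316/5 → (0, -316/5)
  seg 2: down by d3 = 2/5 → (0, -318/5)
  seg 3: left by d2 = 17/5 → (-17/5, -318/5)
  seg 4: right by d12 = -178 → (-907/5, -318/5)
  seg 5: down by d2 = 17/5 → (-907/5, -67)
  seg 6: up by d5 = 12 → (-907/5, -55)
  seg 7: up by d6 = 316/5 → (-907/5, 41/5)
  seg 8: down by d5 = 12 → (-907/5, -19/5)

d6 = 316/5
d7 = 38/3
d8 = 31/5
d9 = -938/5
d10 = -469/10
d11 = 2/15
d12 = -178
endpoint = (-907/5, -19/5)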